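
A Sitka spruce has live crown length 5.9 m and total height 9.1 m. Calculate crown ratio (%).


Formula: Crown Ratio = (Crown Length / Total Height) * 100
CR = (5.9 m / 9.1 m) * 100
CR = 0.6484 * 100 = 64.8%

64.8


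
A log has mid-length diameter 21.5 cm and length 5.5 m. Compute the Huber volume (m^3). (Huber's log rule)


Huber: V = Am * L,  Am = pi*(Dm/200)^2
Am = pi*(21.5/200)^2 = 0.036305 m^2
V = 0.036305*5.5 = 0.1997 m^3

0.1997


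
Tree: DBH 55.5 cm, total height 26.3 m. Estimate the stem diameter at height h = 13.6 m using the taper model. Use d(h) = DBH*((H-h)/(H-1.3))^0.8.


Taper: d(h) = DBH * ((H - h) / (H - 1.3))^0.8
Numerator = H - h = 26.3 - 13.6 = 12.7 m
Denominator = H - 1.3 = 26.3 - 1.3 = 25.0 m
Ratio = 12.7 / 25.0 = 0.508
d = 55.5 * 0.508^0.8 = 32.3 cm

32.3


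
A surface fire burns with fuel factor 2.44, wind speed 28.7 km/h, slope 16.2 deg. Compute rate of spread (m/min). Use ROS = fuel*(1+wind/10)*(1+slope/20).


Formula: ROS = fuel * (1 + wind/10) * (1 + slope/20)
Wind factor = 1 + 28.7/10 = 3.87
Slope factor = 1 + 16.2/20 = 1.81
ROS = 2.44 * 3.87 * 1.81 = 17.09 m/min

17.09


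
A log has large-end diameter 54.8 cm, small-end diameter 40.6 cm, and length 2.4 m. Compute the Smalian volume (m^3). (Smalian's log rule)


Smalian: V = (A1 + A2)/2 * L,  A = pi*(D/200)^2
A1 = pi*(54.8/200)^2 = 0.235858 m^2
A2 = pi*(40.6/200)^2 = 0.129462 m^2
V = (0.235858+0.129462)/2*2.4 = 0.4384 m^3

0.4384


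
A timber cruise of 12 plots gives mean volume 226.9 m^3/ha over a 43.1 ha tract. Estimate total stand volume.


Formula: Total Volume = Mean Volume per ha * Total Area
Total Volume = 226.9 m^3/ha * 43.1 ha
Total Volume = 9779 m^3

9779


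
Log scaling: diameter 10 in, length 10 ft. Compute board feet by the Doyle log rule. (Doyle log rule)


Doyle: BF = (D - 4)^2 * L / 16
Adjusted diameter = 10 - 4 = 6 in
(D-4)^2 = 6^2 = 36
BF = 36 * 10 / 16 = 23 BF

23


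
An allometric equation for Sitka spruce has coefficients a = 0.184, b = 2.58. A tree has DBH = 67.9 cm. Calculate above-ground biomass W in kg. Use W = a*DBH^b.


Formula: W = a * DBH^b  (allometric power law)
DBH^b = 67.9^2.58 = 53238.2802
W = 0.184 * 53238.2802 = 9795.8 kg

9795.8


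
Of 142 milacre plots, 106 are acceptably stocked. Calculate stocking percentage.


Formula: Stocking % = stocked plots / total plots * 100
Stocking = 106 / 142 * 100
Stocking = 0.7465 * 100 = 74.6%

74.6


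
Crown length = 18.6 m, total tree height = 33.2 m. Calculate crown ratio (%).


Formula: Crown Ratio = (Crown Length / Total Height) * 100
CR = (18.6 m / 33.2 m) * 100
CR = 0.5602 * 100 = 56.0%

56.0


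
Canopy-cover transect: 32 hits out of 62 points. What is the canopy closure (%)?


Formula: Canopy closure = covered points / total points * 100
Closure = 32 / 62 * 100
Closure = 0.5161 * 100 = 51.6%

51.6


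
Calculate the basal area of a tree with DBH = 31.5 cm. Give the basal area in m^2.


Formula: BA = pi * (DBH/2)^2 / 10000  (cm^2 to m^2)
Radius = DBH/2 = 31.5/2 = 15.75 cm
BA = pi * 15.75^2 / 10000
   = 779.3113 cm^2 / 10000
   = 0.0779 m^2

0.0779


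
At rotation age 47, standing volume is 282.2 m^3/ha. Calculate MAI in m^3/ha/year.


Formula: MAI = Total Volume / Stand Age
MAI = 282.2 m^3/ha / 47 years
MAI = 6.0 m^3/ha/year

6.0


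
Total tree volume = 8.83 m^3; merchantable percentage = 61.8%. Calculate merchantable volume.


Formula: MV = V_total * (merchantable_pct / 100)
Merchantable fraction = 61.8% / 100 = 0.618
MV = 8.83 m^3 * 0.618 = 5.457 m^3

5.457


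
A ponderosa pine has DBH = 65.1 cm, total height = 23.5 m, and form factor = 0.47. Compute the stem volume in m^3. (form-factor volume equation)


Formula: V = pi * (DBH/200)^2 * H * ff
Radius = DBH/200 = 65.1/200 = 0.3255 m
Radius^2 = 0.3255^2 = 0.10595025 m^2
V = pi * 0.10595025 * 23.5 * 0.47
V = 3.676 m^3

3.676


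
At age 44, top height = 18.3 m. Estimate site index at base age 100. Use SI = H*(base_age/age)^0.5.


Formula: SI = H_dom * (base_age / age)^0.5
Age ratio = 100 / 44 = 2.27273
sqrt(age_ratio) = 1.50756
SI = 18.3 * 1.50756 = 27.6 m

27.6


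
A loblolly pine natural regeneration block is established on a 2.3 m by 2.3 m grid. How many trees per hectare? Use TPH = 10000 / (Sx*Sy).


Formula: TPH = 10000 m^2/ha / (spacing_x * spacing_y)
Area per tree = 2.3 m * 2.3 m = 5.29 m^2
TPH = 10000 / 5.29 = 1890 trees/ha

1890


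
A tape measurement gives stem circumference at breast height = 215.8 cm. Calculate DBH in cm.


Formula: DBH = C / pi
DBH = 215.8 / pi
pi = 3.14159...
DBH = 68.7 cm

68.7


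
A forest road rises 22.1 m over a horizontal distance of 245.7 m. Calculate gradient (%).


Formula: Gradient = rise / run * 100
Gradient = 22.1 / 245.7 * 100 = 9.0%

9.0


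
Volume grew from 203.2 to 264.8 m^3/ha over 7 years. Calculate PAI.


Formula: PAI = (V_T2 - V_T1) / (T2 - T1)
Volume increment = 264.8 - 203.2 = 61.6 m^3/ha
PAI = 61.6 / 7 = 8.8 m^3/ha/year

8.8


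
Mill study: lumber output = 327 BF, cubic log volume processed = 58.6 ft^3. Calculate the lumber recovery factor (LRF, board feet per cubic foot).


Formula: LRF = Lumber Output (BF) / Log Input (ft^3)
LRF = 327 BF / 58.6 ft^3
LRF = 5.58 BF/ft^3

5.58


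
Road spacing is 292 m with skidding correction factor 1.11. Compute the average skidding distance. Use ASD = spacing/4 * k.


Formula: ASD = (spacing / 4) * correction
Uncorrected distance = spacing / 4 = 292 / 4 = 73 m
ASD = 73 * 1.11 = 81 m

81


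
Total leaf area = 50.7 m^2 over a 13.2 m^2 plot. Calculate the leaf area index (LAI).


Formula: LAI = total leaf area / ground area  (dimensionless)
LAI = 50.7 m^2 / 13.2 m^2
LAI = 3.84

3.84


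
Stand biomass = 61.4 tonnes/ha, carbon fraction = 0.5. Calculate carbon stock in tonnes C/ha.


Formula: Carbon Stock = Biomass * Carbon Fraction
C = 61.4 t/ha * 0.5
C = 30.7 t C/ha

30.7


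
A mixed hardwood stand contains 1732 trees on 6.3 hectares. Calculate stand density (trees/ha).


Formula: Stand Density = N_trees / Area_ha
Density = 1732 trees / 6.3 ha
Density = 275 trees/ha

275


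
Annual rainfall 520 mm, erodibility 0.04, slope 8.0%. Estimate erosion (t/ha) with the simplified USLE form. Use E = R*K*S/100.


Formula: E = R * K * S / 100  (simplified USLE)
R * K = 520 * 0.04 = 20.8
E = 20.8 * 8.0 / 100 = 1.66 t/ha

1.66


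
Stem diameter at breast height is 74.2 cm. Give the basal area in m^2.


Formula: BA = pi * (DBH/2)^2 / 10000  (cm^2 to m^2)
Radius = DBH/2 = 74.2/2 = 37.1 cm
BA = pi * 37.1^2 / 10000
   = 4324.1195 cm^2 / 10000
   = 0.4324 m^2

0.4324


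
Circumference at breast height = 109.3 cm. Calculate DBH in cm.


Formula: DBH = C / pi
DBH = 109.3 / pi
pi = 3.14159...
DBH = 34.8 cm

34.8


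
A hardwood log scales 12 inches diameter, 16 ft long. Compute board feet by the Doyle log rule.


Doyle: BF = (D - 4)^2 * L / 16
Adjusted diameter = 12 - 4 = 8 in
(D-4)^2 = 8^2 = 64
BF = 64 * 16 / 16 = 64 BF

64


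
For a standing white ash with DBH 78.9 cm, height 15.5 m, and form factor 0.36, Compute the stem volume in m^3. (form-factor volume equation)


Formula: V = pi * (DBH/200)^2 * H * ff
Radius = DBH/200 = 78.9/200 = 0.3945 m
Radius^2 = 0.3945^2 = 0.15563025 m^2
V = pi * 0.15563025 * 15.5 * 0.36
V = 2.728 m^3

2.728


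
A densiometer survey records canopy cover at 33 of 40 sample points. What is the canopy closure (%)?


Formula: Canopy closure = covered points / total points * 100
Closure = 33 / 40 * 100
Closure = 0.825 * 100 = 82.5%

82.5


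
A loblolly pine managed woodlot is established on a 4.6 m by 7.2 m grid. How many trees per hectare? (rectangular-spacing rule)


Formula: TPH = 10000 m^2/ha / (spacing_x * spacing_y)
Area per tree = 4.6 m * 7.2 m = 33.12 m^2
TPH = 10000 / 33.12 = 302 trees/ha

302


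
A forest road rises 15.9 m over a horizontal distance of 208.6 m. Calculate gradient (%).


Formula: Gradient = rise / run * 100
Gradient = 15.9 / 208.6 * 100 = 7.6%

7.6


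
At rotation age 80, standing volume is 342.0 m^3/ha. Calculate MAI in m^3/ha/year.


Formula: MAI = Total Volume / Stand Age
MAI = 342.0 m^3/ha / 80 years
MAI = 4.28 m^3/ha/year

4.28


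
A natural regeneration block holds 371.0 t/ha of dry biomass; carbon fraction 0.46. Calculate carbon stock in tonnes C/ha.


Formula: Carbon Stock = Biomass * Carbon Fraction
C = 371.0 t/ha * 0.46
C = 170.7 t C/ha

170.7


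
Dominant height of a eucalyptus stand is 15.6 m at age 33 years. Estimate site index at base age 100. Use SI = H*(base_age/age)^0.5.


Formula: SI = H_dom * (base_age / age)^0.5
Age ratio = 100 / 33 = 3.0303
sqrt(age_ratio) = 1.74078
SI = 15.6 * 1.74078 = 27.2 m

27.2


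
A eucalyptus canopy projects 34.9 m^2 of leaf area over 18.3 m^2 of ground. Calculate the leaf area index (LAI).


Formula: LAI = total leaf area / ground area  (dimensionless)
LAI = 34.9 m^2 / 18.3 m^2
LAI = 1.91

1.91


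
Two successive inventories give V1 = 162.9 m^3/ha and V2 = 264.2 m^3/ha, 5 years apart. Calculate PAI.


Formula: PAI = (V_T2 - V_T1) / (T2 - T1)
Volume increment = 264.2 - 162.9 = 101.3 m^3/ha
PAI = 101.3 / 5 = 20.26 m^3/ha/year

20.26


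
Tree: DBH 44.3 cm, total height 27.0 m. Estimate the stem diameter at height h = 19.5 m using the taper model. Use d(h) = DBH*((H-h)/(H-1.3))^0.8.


Taper: d(h) = DBH * ((H - h) / (H - 1.3))^0.8
Numerator = H - h = 27.0 - 19.5 = 7.5 m
Denominator = H - 1.3 = 27.0 - 1.3 = 25.7 m
Ratio = 7.5 / 25.7 = 0.29183
d = 44.3 * 0.29183^0.8 = 16.5 cm

16.5


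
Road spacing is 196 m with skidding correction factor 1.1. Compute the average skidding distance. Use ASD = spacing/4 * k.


Formula: ASD = (spacing / 4) * correction
Uncorrected distance = spacing / 4 = 196 / 4 = 49 m
ASD = 49 * 1.1 = 54 m

54


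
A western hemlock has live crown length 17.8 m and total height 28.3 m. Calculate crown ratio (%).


Formula: Crown Ratio = (Crown Length / Total Height) * 100
CR = (17.8 m / 28.3 m) * 100
CR = 0.629 * 100 = 62.9%

62.9


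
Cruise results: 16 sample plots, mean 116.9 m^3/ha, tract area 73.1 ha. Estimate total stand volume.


Formula: Total Volume = Mean Volume per ha * Total Area
Total Volume = 116.9 m^3/ha * 73.1 ha
Total Volume = 8545 m^3

8545


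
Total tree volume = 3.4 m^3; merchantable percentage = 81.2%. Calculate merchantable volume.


Formula: MV = V_total * (merchantable_pct / 100)
Merchantable fraction = 81.2% / 100 = 0.812
MV = 3.4 m^3 * 0.812 = 2.761 m^3

2.761


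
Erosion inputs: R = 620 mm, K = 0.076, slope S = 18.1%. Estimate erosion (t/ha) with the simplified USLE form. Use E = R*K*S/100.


Formula: E = R * K * S / 100  (simplified USLE)
R * K = 620 * 0.076 = 47.12
E = 47.12 * 18.1 / 100 = 8.53 t/ha

8.53


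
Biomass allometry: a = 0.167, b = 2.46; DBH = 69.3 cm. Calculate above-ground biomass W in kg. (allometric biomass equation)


Formula: W = a * DBH^b  (allometric power law)
DBH^b = 69.3^2.46 = 33744.559
W = 0.167 * 33744.559 = 5635.3 kg

5635.3


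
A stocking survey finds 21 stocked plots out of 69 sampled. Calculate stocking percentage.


Formula: Stocking % = stocked plots / total plots * 100
Stocking = 21 / 69 * 100
Stocking = 0.3043 * 100 = 30.4%

30.4


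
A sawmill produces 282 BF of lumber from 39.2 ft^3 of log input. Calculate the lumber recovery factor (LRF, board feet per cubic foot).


Formula: LRF = Lumber Output (BF) / Log Input (ft^3)
LRF = 282 BF / 39.2 ft^3
LRF = 7.19 BF/ft^3

7.19


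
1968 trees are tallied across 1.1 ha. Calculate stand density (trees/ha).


Formula: Stand Density = N_trees / Area_ha
Density = 1968 trees / 1.1 ha
Density = 1789 trees/ha

1789


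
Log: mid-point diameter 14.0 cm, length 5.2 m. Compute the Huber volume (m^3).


Huber: V = Am * L,  Am = pi*(Dm/200)^2
Am = pi*(14.0/200)^2 = 0.015394 m^2
V = 0.015394*5.2 = 0.08 m^3

0.08


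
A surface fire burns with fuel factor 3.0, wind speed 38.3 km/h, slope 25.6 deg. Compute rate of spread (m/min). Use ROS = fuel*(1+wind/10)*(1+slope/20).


Formula: ROS = fuel * (1 + wind/10) * (1 + slope/20)
Wind factor = 1 + 38.3/10 = 4.83
Slope factor = 1 + 25.6/20 = 2.28
ROS = 3.0 * 4.83 * 2.28 = 33.04 m/min

33.04


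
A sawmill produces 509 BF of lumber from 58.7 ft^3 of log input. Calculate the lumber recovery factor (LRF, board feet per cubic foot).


Formula: LRF = Lumber Output (BF) / Log Input (ft^3)
LRF = 509 BF / 58.7 ft^3
LRF = 8.67 BF/ft^3

8.67


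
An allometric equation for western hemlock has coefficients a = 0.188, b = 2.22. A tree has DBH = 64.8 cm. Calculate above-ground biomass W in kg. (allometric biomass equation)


Formula: W = a * DBH^b  (allometric power law)
DBH^b = 64.8^2.22 = 10512.2701
W = 0.188 * 10512.2701 = 1976.3 kg

1976.3


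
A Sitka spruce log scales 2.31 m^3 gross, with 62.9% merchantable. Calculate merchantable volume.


Formula: MV = V_total * (merchantable_pct / 100)
Merchantable fraction = 62.9% / 100 = 0.629
MV = 2.31 m^3 * 0.629 = 1.453 m^3

1.453


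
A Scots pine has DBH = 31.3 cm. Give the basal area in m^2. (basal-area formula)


Formula: BA = pi * (DBH/2)^2 / 10000  (cm^2 to m^2)
Radius = DBH/2 = 31.3/2 = 15.65 cm
BA = pi * 15.65^2 / 10000
   = 769.4467 cm^2 / 10000
   = 0.0769 m^2

0.0769


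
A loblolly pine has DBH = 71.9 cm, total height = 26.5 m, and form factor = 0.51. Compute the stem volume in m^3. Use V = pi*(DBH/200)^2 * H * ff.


Formula: V = pi * (DBH/200)^2 * H * ff
Radius = DBH/200 = 71.9/200 = 0.3595 m
Radius^2 = 0.3595^2 = 0.12924025 m^2
V = pi * 0.12924025 * 26.5 * 0.51
V = 5.487 m^3

5.487


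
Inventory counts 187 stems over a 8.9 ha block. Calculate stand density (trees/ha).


Formula: Stand Density = N_trees / Area_ha
Density = 187 trees / 8.9 ha
Density = 21 trees/ha

21


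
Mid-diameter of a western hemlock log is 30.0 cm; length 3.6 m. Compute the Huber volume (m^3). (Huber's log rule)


Huber: V = Am * L,  Am = pi*(Dm/200)^2
Am = pi*(30.0/200)^2 = 0.070686 m^2
V = 0.070686*3.6 = 0.2545 m^3

0.2545


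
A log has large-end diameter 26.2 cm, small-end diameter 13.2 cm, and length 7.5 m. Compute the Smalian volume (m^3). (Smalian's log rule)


Smalian: V = (A1 + A2)/2 * L,  A = pi*(D/200)^2
A1 = pi*(26.2/200)^2 = 0.053913 m^2
A2 = pi*(13.2/200)^2 = 0.013685 m^2
V = (0.053913+0.013685)/2*7.5 = 0.2535 m^3

0.2535


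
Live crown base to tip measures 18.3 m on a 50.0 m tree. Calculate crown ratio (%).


Formula: Crown Ratio = (Crown Length / Total Height) * 100
CR = (18.3 m / 50.0 m) * 100
CR = 0.366 * 100 = 36.6%

36.6


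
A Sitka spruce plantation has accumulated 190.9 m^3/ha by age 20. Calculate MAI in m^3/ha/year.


Formula: MAI = Total Volume / Stand Age
MAI = 190.9 m^3/ha / 20 years
MAI = 9.55 m^3/ha/year

9.55


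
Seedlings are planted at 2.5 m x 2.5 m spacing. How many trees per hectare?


Formula: TPH = 10000 m^2/ha / (spacing_x * spacing_y)
Area per tree = 2.5 m * 2.5 m = 6.25 m^2
TPH = 10000 / 6.25 = 1600 trees/ha

1600


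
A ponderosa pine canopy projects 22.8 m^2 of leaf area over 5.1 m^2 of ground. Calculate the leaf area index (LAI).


Formula: LAI = total leaf area / ground area  (dimensionless)
LAI = 22.8 m^2 / 5.1 m^2
LAI = 4.47

4.47


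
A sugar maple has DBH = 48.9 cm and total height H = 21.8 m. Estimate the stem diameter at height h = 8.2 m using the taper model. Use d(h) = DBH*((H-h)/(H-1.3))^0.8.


Taper: d(h) = DBH * ((H - h) / (H - 1.3))^0.8
Numerator = H - h = 21.8 - 8.2 = 13.6 m
Denominator = H - 1.3 = 21.8 - 1.3 = 20.5 m
Ratio = 13.6 / 20.5 = 0.66341
d = 48.9 * 0.66341^0.8 = 35.2 cm

35.2


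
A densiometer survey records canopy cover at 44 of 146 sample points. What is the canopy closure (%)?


Formula: Canopy closure = covered points / total points * 100
Closure = 44 / 146 * 100
Closure = 0.3014 * 100 = 30.1%

30.1


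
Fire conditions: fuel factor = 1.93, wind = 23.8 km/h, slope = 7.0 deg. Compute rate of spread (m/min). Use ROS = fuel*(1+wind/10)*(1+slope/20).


Formula: ROS = fuel * (1 + wind/10) * (1 + slope/20)
Wind factor = 1 + 23.8/10 = 3.38
Slope factor = 1 + 7.0/20 = 1.35
ROS = 1.93 * 3.38 * 1.35 = 8.81 m/min

8.81


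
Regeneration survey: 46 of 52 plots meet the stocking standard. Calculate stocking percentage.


Formula: Stocking % = stocked plots / total plots * 100
Stocking = 46 / 52 * 100
Stocking = 0.8846 * 100 = 88.5%

88.5


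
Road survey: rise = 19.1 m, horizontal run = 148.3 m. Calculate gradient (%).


Formula: Gradient = rise / run * 100
Gradient = 19.1 / 148.3 * 100 = 12.9%

12.9


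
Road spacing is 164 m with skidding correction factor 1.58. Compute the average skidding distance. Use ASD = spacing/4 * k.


Formula: ASD = (spacing / 4) * correction
Uncorrected distance = spacing / 4 = 164 / 4 = 41 m
ASD = 41 * 1.58 = 65 m

65


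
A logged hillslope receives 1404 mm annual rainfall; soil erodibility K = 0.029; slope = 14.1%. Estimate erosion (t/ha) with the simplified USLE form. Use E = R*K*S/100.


Formula: E = R * K * S / 100  (simplified USLE)
R * K = 1404 * 0.029 = 40.716
E = 40.716 * 14.1 / 100 = 5.74 t/ha

5.74


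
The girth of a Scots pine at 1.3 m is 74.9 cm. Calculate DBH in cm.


Formula: DBH = C / pi
DBH = 74.9 / pi
pi = 3.14159...
DBH = 23.8 cm

23.8


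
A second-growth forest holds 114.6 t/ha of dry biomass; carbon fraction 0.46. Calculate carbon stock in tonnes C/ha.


Formula: Carbon Stock = Biomass * Carbon Fraction
C = 114.6 t/ha * 0.46
C = 52.7 t C/ha

52.7


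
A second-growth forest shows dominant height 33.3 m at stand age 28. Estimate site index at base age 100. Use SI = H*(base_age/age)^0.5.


Formula: SI = H_dom * (base_age / age)^0.5
Age ratio = 100 / 28 = 3.57143
sqrt(age_ratio) = 1.88982
SI = 33.3 * 1.88982 = 62.9 m

62.9


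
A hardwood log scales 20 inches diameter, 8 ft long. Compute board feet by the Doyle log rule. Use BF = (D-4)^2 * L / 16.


Doyle: BF = (D - 4)^2 * L / 16
Adjusted diameter = 20 - 4 = 16 in
(D-4)^2 = 16^2 = 256
BF = 256 * 8 / 16 = 128 BF

128


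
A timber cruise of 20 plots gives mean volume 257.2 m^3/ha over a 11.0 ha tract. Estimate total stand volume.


Formula: Total Volume = Mean Volume per ha * Total Area
Total Volume = 257.2 m^3/ha * 11.0 ha
Total Volume = 2829 m^3

2829


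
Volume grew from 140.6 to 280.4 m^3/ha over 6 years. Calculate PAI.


Formula: PAI = (V_T2 - V_T1) / (T2 - T1)
Volume increment = 280.4 - 140.6 = 139.8 m^3/ha
PAI = 139.8 / 6 = 23.3 m^3/ha/year

23.3


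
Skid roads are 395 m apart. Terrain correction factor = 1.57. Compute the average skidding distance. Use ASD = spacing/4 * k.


Formula: ASD = (spacing / 4) * correction
Uncorrected distance = spacing / 4 = 395 / 4 = 98.75 m
ASD = 98.75 * 1.57 = 155 m

155


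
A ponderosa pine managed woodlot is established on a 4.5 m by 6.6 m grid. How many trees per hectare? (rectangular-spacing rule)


Formula: TPH = 10000 m^2/ha / (spacing_x * spacing_y)
Area per tree = 4.5 m * 6.6 m = 29.7 m^2
TPH = 10000 / 29.7 = 337 trees/ha

337


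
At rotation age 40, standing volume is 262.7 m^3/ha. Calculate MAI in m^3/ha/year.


Formula: MAI = Total Volume / Stand Age
MAI = 262.7 m^3/ha / 40 years
MAI = 6.57 m^3/ha/year

6.57


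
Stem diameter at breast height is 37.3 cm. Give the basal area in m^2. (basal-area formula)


Formula: BA = pi * (DBH/2)^2 / 10000  (cm^2 to m^2)
Radius = DBH/2 = 37.3/2 = 18.65 cm
BA = pi * 18.65^2 / 10000
   = 1092.7166 cm^2 / 10000
   = 0.1093 m^2

0.1093


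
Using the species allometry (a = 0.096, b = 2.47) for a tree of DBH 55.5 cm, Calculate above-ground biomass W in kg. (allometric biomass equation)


Formula: W = a * DBH^b  (allometric power law)
DBH^b = 55.5^2.47 = 20342.4693
W = 0.096 * 20342.4693 = 1952.9 kg

1952.9


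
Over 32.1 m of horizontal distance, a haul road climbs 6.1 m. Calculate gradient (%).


Formula: Gradient = rise / run * 100
Gradient = 6.1 / 32.1 * 100 = 19.0%

19.0


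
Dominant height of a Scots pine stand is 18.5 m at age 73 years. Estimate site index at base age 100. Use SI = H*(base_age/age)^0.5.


Formula: SI = H_dom * (base_age / age)^0.5
Age ratio = 100 / 73 = 1.36986
sqrt(age_ratio) = 1.17041
SI = 18.5 * 1.17041 = 21.7 m

21.7


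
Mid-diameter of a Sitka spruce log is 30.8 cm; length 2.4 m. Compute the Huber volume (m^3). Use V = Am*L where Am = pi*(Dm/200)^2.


Huber: V = Am * L,  Am = pi*(Dm/200)^2
Am = pi*(30.8/200)^2 = 0.074506 m^2
V = 0.074506*2.4 = 0.1788 m^3

0.1788


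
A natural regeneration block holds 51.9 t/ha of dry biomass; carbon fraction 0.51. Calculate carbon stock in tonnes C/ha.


Formula: Carbon Stock = Biomass * Carbon Fraction
C = 51.9 t/ha * 0.51
C = 26.5 t C/ha

26.5


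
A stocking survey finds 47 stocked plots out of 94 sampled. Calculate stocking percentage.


Formula: Stocking % = stocked plots / total plots * 100
Stocking = 47 / 94 * 100
Stocking = 0.5 * 100 = 50.0%

50.0


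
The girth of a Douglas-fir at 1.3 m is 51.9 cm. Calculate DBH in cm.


Formula: DBH = C / pi
DBH = 51.9 / pi
pi = 3.14159...
DBH = 16.5 cm

16.5


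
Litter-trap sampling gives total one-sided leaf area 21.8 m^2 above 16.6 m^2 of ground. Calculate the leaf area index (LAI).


Formula: LAI = total leaf area / ground area  (dimensionless)
LAI = 21.8 m^2 / 16.6 m^2
LAI = 1.31

1.31


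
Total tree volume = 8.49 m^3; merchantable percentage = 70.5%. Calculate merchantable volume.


Formula: MV = V_total * (merchantable_pct / 100)
Merchantable fraction = 70.5% / 100 = 0.705
MV = 8.49 m^3 * 0.705 = 5.985 m^3

5.985


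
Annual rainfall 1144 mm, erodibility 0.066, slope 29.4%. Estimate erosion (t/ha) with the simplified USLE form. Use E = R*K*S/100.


Formula: E = R * K * S / 100  (simplified USLE)
R * K = 1144 * 0.066 = 75.504
E = 75.504 * 29.4 / 100 = 22.2 t/ha

22.2


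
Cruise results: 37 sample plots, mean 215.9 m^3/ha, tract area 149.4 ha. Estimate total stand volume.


Formula: Total Volume = Mean Volume per ha * Total Area
Total Volume = 215.9 m^3/ha * 149.4 ha
Total Volume = 32255 m^3

32255


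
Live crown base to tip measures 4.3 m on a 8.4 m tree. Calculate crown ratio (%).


Formula: Crown Ratio = (Crown Length / Total Height) * 100
CR = (4.3 m / 8.4 m) * 100
CR = 0.5119 * 100 = 51.2%

51.2


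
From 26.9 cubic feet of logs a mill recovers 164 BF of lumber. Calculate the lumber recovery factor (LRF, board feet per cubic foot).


Formula: LRF = Lumber Output (BF) / Log Input (ft^3)
LRF = 164 BF / 26.9 ft^3
LRF = 6.1 BF/ft^3

6.1


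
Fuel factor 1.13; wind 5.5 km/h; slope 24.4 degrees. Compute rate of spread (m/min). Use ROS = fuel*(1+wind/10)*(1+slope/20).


Formula: ROS = fuel * (1 + wind/10) * (1 + slope/20)
Wind factor = 1 + 5.5/10 = 1.55
Slope factor = 1 + 24.4/20 = 2.22
ROS = 1.13 * 1.55 * 2.22 = 3.89 m/min

3.89


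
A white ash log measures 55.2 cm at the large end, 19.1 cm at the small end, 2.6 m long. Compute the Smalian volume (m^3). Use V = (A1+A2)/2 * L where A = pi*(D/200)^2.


Smalian: V = (A1 + A2)/2 * L,  A = pi*(D/200)^2
A1 = pi*(55.2/200)^2 = 0.239314 m^2
A2 = pi*(19.1/200)^2 = 0.028652 m^2
V = (0.239314+0.028652)/2*2.6 = 0.3484 m^3

0.3484


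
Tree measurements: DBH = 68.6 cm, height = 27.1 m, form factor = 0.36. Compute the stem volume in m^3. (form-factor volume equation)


Formula: V = pi * (DBH/200)^2 * H * ff
Radius = DBH/200 = 68.6/200 = 0.343 m
Radius^2 = 0.343^2 = 0.117649 m^2
V = pi * 0.117649 * 27.1 * 0.36
V = 3.606 m^3

3.606


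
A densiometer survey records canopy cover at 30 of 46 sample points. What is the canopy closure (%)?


Formula: Canopy closure = covered points / total points * 100
Closure = 30 / 46 * 100
Closure = 0.6522 * 100 = 65.2%

65.2


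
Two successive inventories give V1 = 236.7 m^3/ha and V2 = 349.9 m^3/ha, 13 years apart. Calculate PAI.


Formula: PAI = (V_T2 - V_T1) / (T2 - T1)
Volume increment = 349.9 - 236.7 = 113.2 m^3/ha
PAI = 113.2 / 13 = 8.71 m^3/ha/year

8.71


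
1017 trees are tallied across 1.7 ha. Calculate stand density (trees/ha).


Formula: Stand Density = N_trees / Area_ha
Density = 1017 trees / 1.7 ha
Density = 598 trees/ha

598


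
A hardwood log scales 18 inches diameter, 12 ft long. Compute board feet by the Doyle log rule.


Doyle: BF = (D - 4)^2 * L / 16
Adjusted diameter = 18 - 4 = 14 in
(D-4)^2 = 14^2 = 196
BF = 196 * 12 / 16 = 147 BF

147


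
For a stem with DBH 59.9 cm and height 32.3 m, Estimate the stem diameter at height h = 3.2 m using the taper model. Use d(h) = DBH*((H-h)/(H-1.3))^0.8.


Taper: d(h) = DBH * ((H - h) / (H - 1.3))^0.8
Numerator = H - h = 32.3 - 3.2 = 29.1 m
Denominator = H - 1.3 = 32.3 - 1.3 = 31.0 m
Ratio = 29.1 / 31.0 = 0.93871
d = 59.9 * 0.93871^0.8 = 56.9 cm

56.9


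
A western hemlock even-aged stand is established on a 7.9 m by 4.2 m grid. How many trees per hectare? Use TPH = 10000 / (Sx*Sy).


Formula: TPH = 10000 m^2/ha / (spacing_x * spacing_y)
Area per tree = 7.9 m * 4.2 m = 33.18 m^2
TPH = 10000 / 33.18 = 301 trees/ha

301


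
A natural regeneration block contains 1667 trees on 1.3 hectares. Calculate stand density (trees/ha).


Formula: Stand Density = N_trees / Area_ha
Density = 1667 trees / 1.3 ha
Density = 1282 trees/ha

1282


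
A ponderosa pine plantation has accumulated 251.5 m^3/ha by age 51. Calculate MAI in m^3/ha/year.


Formula: MAI = Total Volume / Stand Age
MAI = 251.5 m^3/ha / 51 years
MAI = 4.93 m^3/ha/year

4.93


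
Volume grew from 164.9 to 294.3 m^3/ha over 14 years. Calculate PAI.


Formula: PAI = (V_T2 - V_T1) / (T2 - T1)
Volume increment = 294.3 - 164.9 = 129.4 m^3/ha
PAI = 129.4 / 14 = 9.24 m^3/ha/year

9.24


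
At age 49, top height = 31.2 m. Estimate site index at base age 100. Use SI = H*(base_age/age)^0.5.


Formula: SI = H_dom * (base_age / age)^0.5
Age ratio = 100 / 49 = 2.04082
sqrt(age_ratio) = 1.42857
SI = 31.2 * 1.42857 = 44.6 m

44.6


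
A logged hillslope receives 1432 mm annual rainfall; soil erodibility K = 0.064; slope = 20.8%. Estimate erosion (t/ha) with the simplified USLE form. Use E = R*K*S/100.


Formula: E = R * K * S / 100  (simplified USLE)
R * K = 1432 * 0.064 = 91.648
E = 91.648 * 20.8 / 100 = 19.06 t/ha

19.06


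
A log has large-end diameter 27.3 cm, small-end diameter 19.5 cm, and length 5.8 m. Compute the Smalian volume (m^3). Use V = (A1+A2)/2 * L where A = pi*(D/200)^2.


Smalian: V = (A1 + A2)/2 * L,  A = pi*(D/200)^2
A1 = pi*(27.3/200)^2 = 0.058535 m^2
A2 = pi*(19.5/200)^2 = 0.029865 m^2
V = (0.058535+0.029865)/2*5.8 = 0.2564 m^3

0.2564


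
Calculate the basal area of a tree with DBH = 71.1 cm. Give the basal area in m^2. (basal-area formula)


Formula: BA = pi * (DBH/2)^2 / 10000  (cm^2 to m^2)
Radius = DBH/2 = 71.1/2 = 35.55 cm
BA = pi * 35.55^2 / 10000
   = 3970.3526 cm^2 / 10000
   = 0.397 m^2

0.397


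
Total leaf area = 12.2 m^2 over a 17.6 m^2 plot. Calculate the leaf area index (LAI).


Formula: LAI = total leaf area / ground area  (dimensionless)
LAI = 12.2 m^2 / 17.6 m^2
LAI = 0.69

0.69


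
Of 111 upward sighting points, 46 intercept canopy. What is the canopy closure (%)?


Formula: Canopy closure = covered points / total points * 100
Closure = 46 / 111 * 100
Closure = 0.4144 * 100 = 41.4%

41.4


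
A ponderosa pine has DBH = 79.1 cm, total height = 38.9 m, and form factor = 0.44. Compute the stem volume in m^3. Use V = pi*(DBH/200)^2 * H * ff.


Formula: V = pi * (DBH/200)^2 * H * ff
Radius = DBH/200 = 79.1/200 = 0.3955 m
Radius^2 = 0.3955^2 = 0.15642025 m^2
V = pi * 0.15642025 * 38.9 * 0.44
V = 8.411 m^3

8.411


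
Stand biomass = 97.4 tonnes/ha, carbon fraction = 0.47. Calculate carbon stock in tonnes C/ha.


Formula: Carbon Stock = Biomass * Carbon Fraction
C = 97.4 t/ha * 0.47
C = 45.8 t C/ha

45.8


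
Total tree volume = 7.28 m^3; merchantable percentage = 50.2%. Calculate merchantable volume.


Formula: MV = V_total * (merchantable_pct / 100)
Merchantable fraction = 50.2% / 100 = 0.502
MV = 7.28 m^3 * 0.502 = 3.655 m^3

3.655


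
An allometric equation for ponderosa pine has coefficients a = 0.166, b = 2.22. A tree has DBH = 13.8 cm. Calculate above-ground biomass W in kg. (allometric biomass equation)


Formula: W = a * DBH^b  (allometric power law)
DBH^b = 13.8^2.22 = 339.2592
W = 0.166 * 339.2592 = 56.3 kg

56.3


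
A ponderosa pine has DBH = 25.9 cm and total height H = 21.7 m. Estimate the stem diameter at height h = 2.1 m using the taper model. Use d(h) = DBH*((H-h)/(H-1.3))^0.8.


Taper: d(h) = DBH * ((H - h) / (H - 1.3))^0.8
Numerator = H - h = 21.7 - 2.1 = 19.6 m
Denominator = H - 1.3 = 21.7 - 1.3 = 20.4 m
Ratio = 19.6 / 20.4 = 0.96078
d = 25.9 * 0.96078^0.8 = 25.1 cm

25.1


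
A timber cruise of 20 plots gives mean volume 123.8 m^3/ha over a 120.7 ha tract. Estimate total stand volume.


Formula: Total Volume = Mean Volume per ha * Total Area
Total Volume = 123.8 m^3/ha * 120.7 ha
Total Volume = 14943 m^3

14943


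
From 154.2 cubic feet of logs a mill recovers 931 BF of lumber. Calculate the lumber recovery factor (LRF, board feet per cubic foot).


Formula: LRF = Lumber Output (BF) / Log Input (ft^3)
LRF = 931 BF / 154.2 ft^3
LRF = 6.04 BF/ft^3

6.04


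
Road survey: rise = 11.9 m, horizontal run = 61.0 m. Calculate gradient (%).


Formula: Gradient = rise / run * 100
Gradient = 11.9 / 61.0 * 100 = 19.5%

19.5


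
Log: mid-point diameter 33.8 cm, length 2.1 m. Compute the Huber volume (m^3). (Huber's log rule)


Huber: V = Am * L,  Am = pi*(Dm/200)^2
Am = pi*(33.8/200)^2 = 0.089727 m^2
V = 0.089727*2.1 = 0.1884 m^3

0.1884


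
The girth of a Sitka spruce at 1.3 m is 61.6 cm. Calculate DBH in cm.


Formula: DBH = C / pi
DBH = 61.6 / pi
pi = 3.14159...
DBH = 19.6 cm

19.6


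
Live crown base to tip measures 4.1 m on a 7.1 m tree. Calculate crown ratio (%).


Formula: Crown Ratio = (Crown Length / Total Height) * 100
CR = (4.1 m / 7.1 m) * 100
CR = 0.5775 * 100 = 57.7%

57.7


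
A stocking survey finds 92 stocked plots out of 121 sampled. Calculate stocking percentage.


Formula: Stocking % = stocked plots / total plots * 100
Stocking = 92 / 121 * 100
Stocking = 0.7603 * 100 = 76.0%

76.0


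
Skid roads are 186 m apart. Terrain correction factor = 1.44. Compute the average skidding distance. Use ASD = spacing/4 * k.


Formula: ASD = (spacing / 4) * correction
Uncorrected distance = spacing / 4 = 186 / 4 = 46.5 m
ASD = 46.5 * 1.44 = 67 m

67


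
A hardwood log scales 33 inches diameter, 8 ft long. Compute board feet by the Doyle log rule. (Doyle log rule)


Doyle: BF = (D - 4)^2 * L / 16
Adjusted diameter = 33 - 4 = 29 in
(D-4)^2 = 29^2 = 841
BF = 841 * 8 / 16 = 421 BF

421


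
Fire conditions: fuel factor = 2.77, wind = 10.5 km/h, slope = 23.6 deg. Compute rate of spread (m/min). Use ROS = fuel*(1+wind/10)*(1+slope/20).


Formula: ROS = fuel * (1 + wind/10) * (1 + slope/20)
Wind factor = 1 + 10.5/10 = 2.05
Slope factor = 1 + 23.6/20 = 2.18
ROS = 2.77 * 2.05 * 2.18 = 12.38 m/min

12.38


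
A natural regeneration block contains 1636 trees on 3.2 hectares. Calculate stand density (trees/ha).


Formula: Stand Density = N_trees / Area_ha
Density = 1636 trees / 3.2 ha
Density = 511 trees/ha

511


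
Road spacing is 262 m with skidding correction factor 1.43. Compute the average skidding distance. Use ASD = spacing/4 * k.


Formula: ASD = (spacing / 4) * correction
Uncorrected distance = spacing / 4 = 262 / 4 = 65.5 m
ASD = 65.5 * 1.43 = 94 m

94


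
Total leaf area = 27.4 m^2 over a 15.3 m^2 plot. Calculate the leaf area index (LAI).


Formula: LAI = total leaf area / ground area  (dimensionless)
LAI = 27.4 m^2 / 15.3 m^2
LAI = 1.79

1.79


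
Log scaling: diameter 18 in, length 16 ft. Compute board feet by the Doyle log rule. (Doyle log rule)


Doyle: BF = (D - 4)^2 * L / 16
Adjusted diameter = 18 - 4 = 14 in
(D-4)^2 = 14^2 = 196
BF = 196 * 16 / 16 = 196 BF

196


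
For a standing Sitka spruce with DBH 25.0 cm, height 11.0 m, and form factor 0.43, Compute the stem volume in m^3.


Formula: V = pi * (DBH/200)^2 * H * ff
Radius = DBH/200 = 25.0/200 = 0.125 m
Radius^2 = 0.125^2 = 0.015625 m^2
V = pi * 0.015625 * 11.0 * 0.43
V = 0.232 m^3

0.232


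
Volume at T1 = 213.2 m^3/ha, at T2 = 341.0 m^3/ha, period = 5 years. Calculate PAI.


Formula: PAI = (V_T2 - V_T1) / (T2 - T1)
Volume increment = 341.0 - 213.2 = 127.8 m^3/ha
PAI = 127.8 / 5 = 25.56 m^3/ha/year

25.56


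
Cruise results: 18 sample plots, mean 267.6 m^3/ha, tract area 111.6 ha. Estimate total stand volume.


Formula: Total Volume = Mean Volume per ha * Total Area
Total Volume = 267.6 m^3/ha * 111.6 ha
Total Volume = 29864 m^3

29864


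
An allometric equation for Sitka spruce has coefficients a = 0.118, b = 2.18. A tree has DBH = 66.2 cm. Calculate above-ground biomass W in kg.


Formula: W = a * DBH^b  (allometric power law)
DBH^b = 66.2^2.18 = 9321.1697
W = 0.118 * 9321.1697 = 1099.9 kg

1099.9


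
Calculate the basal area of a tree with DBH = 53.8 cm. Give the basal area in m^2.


Formula: BA = pi * (DBH/2)^2 / 10000  (cm^2 to m^2)
Radius = DBH/2 = 53.8/2 = 26.9 cm
BA = pi * 26.9^2 / 10000
   = 2273.2879 cm^2 / 10000
   = 0.2273 m^2

0.2273


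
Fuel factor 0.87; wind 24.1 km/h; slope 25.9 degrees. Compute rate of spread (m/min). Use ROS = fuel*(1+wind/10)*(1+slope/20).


Formula: ROS = fuel * (1 + wind/10) * (1 + slope/20)
Wind factor = 1 + 24.1/10 = 3.41
Slope factor = 1 + 25.9/20 = 2.295
ROS = 0.87 * 3.41 * 2.295 = 6.81 m/min

6.81


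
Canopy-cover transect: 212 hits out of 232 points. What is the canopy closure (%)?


Formula: Canopy closure = covered points / total points * 100
Closure = 212 / 232 * 100
Closure = 0.9138 * 100 = 91.4%

91.4


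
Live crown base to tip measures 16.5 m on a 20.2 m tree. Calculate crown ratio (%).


Formula: Crown Ratio = (Crown Length / Total Height) * 100
CR = (16.5 m / 20.2 m) * 100
CR = 0.8168 * 100 = 81.7%

81.7


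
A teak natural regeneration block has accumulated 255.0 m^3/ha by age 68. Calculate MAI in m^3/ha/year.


Formula: MAI = Total Volume / Stand Age
MAI = 255.0 m^3/ha / 68 years
MAI = 3.75 m^3/ha/year

3.75


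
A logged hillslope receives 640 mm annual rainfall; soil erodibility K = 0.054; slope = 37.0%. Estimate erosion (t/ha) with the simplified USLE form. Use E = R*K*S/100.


Formula: E = R * K * S / 100  (simplified USLE)
R * K = 640 * 0.054 = 34.56
E = 34.56 * 37.0 / 100 = 12.79 t/ha

12.79


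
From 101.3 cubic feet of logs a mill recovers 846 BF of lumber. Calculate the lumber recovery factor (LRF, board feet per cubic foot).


Formula: LRF = Lumber Output (BF) / Log Input (ft^3)
LRF = 846 BF / 101.3 ft^3
LRF = 8.35 BF/ft^3

8.35


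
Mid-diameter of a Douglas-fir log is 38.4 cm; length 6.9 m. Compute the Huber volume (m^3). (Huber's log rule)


Huber: V = Am * L,  Am = pi*(Dm/200)^2
Am = pi*(38.4/200)^2 = 0.115812 m^2
V = 0.115812*6.9 = 0.7991 m^3

0.7991


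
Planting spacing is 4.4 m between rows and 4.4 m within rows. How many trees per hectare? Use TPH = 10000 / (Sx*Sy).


Formula: TPH = 10000 m^2/ha / (spacing_x * spacing_y)
Area per tree = 4.4 m * 4.4 m = 19.36 m^2
TPH = 10000 / 19.36 = 517 trees/ha

517


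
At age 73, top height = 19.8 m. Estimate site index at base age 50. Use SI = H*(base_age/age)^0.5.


Formula: SI = H_dom * (base_age / age)^0.5
Age ratio = 50 / 73 = 0.68493
sqrt(age_ratio) = 0.82761
SI = 19.8 * 0.82761 = 16.4 m

16.4


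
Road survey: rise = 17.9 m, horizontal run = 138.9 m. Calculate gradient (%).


Formula: Gradient = rise / run * 100
Gradient = 17.9 / 138.9 * 100 = 12.9%

12.9


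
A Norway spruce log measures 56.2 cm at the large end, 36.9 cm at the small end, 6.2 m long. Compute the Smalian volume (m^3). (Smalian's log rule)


Smalian: V = (A1 + A2)/2 * L,  A = pi*(D/200)^2
A1 = pi*(56.2/200)^2 = 0.248063 m^2
A2 = pi*(36.9/200)^2 = 0.106941 m^2
V = (0.248063+0.106941)/2*6.2 = 1.1005 m^3

1.1005


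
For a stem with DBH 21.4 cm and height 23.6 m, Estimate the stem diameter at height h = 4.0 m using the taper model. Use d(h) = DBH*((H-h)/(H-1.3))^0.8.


Taper: d(h) = DBH * ((H - h) / (H - 1.3))^0.8
Numerator = H - h = 23.6 - 4.0 = 19.6 m
Denominator = H - 1.3 = 23.6 - 1.3 = 22.3 m
Ratio = 19.6 / 22.3 = 0.87892
d = 21.4 * 0.87892^0.8 = 19.3 cm

19.3


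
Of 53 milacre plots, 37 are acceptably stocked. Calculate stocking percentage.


Formula: Stocking % = stocked plots / total plots * 100
Stocking = 37 / 53 * 100
Stocking = 0.6981 * 100 = 69.8%

69.8


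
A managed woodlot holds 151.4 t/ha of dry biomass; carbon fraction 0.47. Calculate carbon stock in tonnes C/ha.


Formula: Carbon Stock = Biomass * Carbon Fraction
C = 151.4 t/ha * 0.47
C = 71.2 t C/ha

71.2


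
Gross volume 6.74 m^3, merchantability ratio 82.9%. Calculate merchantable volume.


Formula: MV = V_total * (merchantable_pct / 100)
Merchantable fraction = 82.9% / 100 = 0.829
MV = 6.74 m^3 * 0.829 = 5.587 m^3

5.587


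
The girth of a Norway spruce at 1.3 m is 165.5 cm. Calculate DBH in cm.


Formula: DBH = C / pi
DBH = 165.5 / pi
pi = 3.14159...
DBH = 52.7 cm

52.7


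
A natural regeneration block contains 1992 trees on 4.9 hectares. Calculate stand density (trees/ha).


Formula: Stand Density = N_trees / Area_ha
Density = 1992 trees / 4.9 ha
Density = 407 trees/ha

407


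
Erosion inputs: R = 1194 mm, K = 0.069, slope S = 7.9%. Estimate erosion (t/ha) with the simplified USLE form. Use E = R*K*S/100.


Formula: E = R * K * S / 100  (simplified USLE)
R * K = 1194 * 0.069 = 82.386
E = 82.386 * 7.9 / 100 = 6.51 t/ha

6.51


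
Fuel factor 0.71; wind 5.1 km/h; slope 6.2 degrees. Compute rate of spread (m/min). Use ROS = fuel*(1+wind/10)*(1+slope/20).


Formula: ROS = fuel * (1 + wind/10) * (1 + slope/20)
Wind factor = 1 + 5.1/10 = 1.51
Slope factor = 1 + 6.2/20 = 1.31
ROS = 0.71 * 1.51 * 1.31 = 1.4 m/min

1.4


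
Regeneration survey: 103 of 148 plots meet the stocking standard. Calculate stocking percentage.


Formula: Stocking % = stocked plots / total plots * 100
Stocking = 103 / 148 * 100
Stocking = 0.6959 * 100 = 69.6%

69.6


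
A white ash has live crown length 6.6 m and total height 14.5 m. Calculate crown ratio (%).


Formula: Crown Ratio = (Crown Length / Total Height) * 100
CR = (6.6 m / 14.5 m) * 100
CR = 0.4552 * 100 = 45.5%

45.5


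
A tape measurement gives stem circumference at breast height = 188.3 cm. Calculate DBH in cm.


Formula: DBH = C / pi
DBH = 188.3 / pi
pi = 3.14159...
DBH = 59.9 cm

59.9


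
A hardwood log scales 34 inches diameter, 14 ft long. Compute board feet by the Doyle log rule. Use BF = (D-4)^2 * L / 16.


Doyle: BF = (D - 4)^2 * L / 16
Adjusted diameter = 34 - 4 = 30 in
(D-4)^2 = 30^2 = 900
BF = 900 * 14 / 16 = 788 BF

788


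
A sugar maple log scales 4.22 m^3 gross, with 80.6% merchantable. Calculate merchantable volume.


Formula: MV = V_total * (merchantable_pct / 100)
Merchantable fraction = 80.6% / 100 = 0.806
MV = 4.22 m^3 * 0.806 = 3.401 m^3

3.401


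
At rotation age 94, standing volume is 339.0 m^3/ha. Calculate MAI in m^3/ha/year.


Formula: MAI = Total Volume / Stand Age
MAI = 339.0 m^3/ha / 94 years
MAI = 3.61 m^3/ha/year

3.61


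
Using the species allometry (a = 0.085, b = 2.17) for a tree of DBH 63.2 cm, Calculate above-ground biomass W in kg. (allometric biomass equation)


Formula: W = a * DBH^b  (allometric power law)
DBH^b = 63.2^2.17 = 8082.6926
W = 0.085 * 8082.6926 = 687.0 kg

687.0


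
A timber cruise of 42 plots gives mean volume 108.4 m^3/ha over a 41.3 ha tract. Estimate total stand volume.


Formula: Total Volume = Mean Volume per ha * Total Area
Total Volume = 108.4 m^3/ha * 41.3 ha
Total Volume = 4477 m^3

4477
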